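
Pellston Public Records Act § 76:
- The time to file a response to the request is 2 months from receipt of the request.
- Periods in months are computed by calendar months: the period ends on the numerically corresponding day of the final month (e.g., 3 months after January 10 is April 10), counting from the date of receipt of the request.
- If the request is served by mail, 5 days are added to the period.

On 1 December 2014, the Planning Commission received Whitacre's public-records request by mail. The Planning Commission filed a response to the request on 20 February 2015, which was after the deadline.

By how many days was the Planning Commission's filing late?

2 months after 1 December 2014 is February 1, 2015.
Service was by mail, adding 5 days: February 1, 2015 + 5 days = February 6, 2015.
The deadline is February 6, 2015; from February 6, 2015 to February 20, 2015 is 14 days.

14 days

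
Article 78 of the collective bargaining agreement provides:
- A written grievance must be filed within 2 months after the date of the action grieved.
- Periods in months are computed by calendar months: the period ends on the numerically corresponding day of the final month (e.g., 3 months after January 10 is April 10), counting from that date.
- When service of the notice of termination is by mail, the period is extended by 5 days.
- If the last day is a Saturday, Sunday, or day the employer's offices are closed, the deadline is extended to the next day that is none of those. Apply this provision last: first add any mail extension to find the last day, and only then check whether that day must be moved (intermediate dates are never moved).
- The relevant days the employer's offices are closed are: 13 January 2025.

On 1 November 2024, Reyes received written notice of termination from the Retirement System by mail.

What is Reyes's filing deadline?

January 6, 2025

2 months after 1 November 2024 is January 1, 2025.
Service was by mail, adding 5 days: January 1, 2025 + 5 days = January 6, 2025.
January 6, 2025 is a Monday and not a day the employer's offices are closed, so no extension applies.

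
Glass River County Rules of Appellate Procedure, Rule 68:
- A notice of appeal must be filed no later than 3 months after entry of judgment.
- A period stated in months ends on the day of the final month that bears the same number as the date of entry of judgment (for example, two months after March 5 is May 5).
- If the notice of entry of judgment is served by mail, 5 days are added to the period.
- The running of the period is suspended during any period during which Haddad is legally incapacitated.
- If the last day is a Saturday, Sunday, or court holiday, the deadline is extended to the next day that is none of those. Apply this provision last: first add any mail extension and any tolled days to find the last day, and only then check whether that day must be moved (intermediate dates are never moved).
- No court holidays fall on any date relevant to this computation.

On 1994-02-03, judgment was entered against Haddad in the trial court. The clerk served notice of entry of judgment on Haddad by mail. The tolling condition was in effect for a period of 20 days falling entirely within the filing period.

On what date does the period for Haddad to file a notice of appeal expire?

3 months after 1994-02-03 is May 3, 1994.
Service was by mail, adding 5 days: May 3, 1994 + 5 days = May 8, 1994.
Tolling adds 20 days: May 8, 1994 + 20 days = May 28, 1994.
May 28, 1994 is Saturday; May 29, 1994 is Sunday. The next qualifying day is May 30, 1994.

May 30, 1994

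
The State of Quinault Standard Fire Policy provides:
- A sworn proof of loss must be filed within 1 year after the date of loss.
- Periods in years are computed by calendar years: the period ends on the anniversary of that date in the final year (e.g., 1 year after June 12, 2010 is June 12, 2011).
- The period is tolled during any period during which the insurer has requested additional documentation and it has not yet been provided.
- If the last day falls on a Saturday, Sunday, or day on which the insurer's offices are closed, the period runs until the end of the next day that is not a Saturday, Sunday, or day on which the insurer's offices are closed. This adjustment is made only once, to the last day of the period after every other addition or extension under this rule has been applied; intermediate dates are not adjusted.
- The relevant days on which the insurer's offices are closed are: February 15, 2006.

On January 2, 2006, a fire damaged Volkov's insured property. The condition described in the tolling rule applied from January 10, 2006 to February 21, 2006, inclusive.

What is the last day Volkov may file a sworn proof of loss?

February 14, 2007

1 year after January 2, 2006 is January 2, 2007.
From January 10, 2006 through February 21, 2006 inclusive is 43 days; tolling adds 43 days: January 2, 2007 + 43 days = February 14, 2007.
February 14, 2007 is a Wednesday and not a day on which the insurer's offices are closed, so no extension applies.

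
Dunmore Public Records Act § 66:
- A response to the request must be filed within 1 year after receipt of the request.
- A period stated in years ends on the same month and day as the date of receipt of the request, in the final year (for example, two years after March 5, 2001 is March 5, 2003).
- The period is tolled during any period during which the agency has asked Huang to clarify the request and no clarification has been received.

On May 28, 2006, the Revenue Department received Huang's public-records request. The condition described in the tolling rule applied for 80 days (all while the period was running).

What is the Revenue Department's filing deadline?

1 year after May 28, 2006 is May 28, 2007.
Tolling adds 80 days: May 28, 2007 + 80 days = August 16, 2007.

August 16, 2007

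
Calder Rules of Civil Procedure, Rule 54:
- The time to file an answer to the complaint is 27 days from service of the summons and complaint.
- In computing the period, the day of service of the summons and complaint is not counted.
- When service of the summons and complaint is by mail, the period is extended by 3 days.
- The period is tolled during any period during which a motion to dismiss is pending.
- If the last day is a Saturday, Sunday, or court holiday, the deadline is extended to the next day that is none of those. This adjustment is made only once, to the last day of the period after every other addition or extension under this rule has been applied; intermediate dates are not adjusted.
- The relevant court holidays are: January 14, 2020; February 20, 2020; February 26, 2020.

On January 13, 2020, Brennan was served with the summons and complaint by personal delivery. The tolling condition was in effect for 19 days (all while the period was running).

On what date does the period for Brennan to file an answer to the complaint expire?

27 days after January 13, 2020 is February 9, 2020.
Service was not by mail, so no mail extension applies.
Tolling adds 19 days: February 9, 2020 + 19 days = February 28, 2020.
February 28, 2020 is a Friday and not a court holiday, so no extension applies.

February 28, 2020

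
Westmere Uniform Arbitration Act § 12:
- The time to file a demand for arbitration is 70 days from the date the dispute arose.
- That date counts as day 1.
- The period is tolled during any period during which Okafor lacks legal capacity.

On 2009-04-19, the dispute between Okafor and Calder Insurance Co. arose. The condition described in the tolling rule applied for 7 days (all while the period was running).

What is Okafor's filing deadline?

Counting 2009-04-19 as day 1, day 70 is June 27, 2009.
Tolling adds 7 days: June 27, 2009 + 7 days = July 4, 2009.

July 4, 2009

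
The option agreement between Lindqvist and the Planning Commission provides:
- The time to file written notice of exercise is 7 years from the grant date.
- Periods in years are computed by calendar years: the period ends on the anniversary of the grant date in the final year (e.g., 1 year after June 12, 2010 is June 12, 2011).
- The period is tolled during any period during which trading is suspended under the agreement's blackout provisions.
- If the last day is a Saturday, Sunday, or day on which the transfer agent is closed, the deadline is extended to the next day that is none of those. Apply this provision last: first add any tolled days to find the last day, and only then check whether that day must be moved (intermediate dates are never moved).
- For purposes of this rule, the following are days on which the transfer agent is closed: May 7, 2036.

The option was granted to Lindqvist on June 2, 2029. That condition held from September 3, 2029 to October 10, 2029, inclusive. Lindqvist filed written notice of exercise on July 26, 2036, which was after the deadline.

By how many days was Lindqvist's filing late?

7 years after June 2, 2029 is June 2, 2036.
From September 3, 2029 through October 10, 2029 inclusive is 38 days; tolling adds 38 days: June 2, 2036 + 38 days = July 10, 2036.
July 10, 2036 is a Thursday and not a day on which the transfer agent is closed, so no extension applies.
The deadline is July 10, 2036; from July 10, 2036 to July 26, 2036 is 16 days.

16 days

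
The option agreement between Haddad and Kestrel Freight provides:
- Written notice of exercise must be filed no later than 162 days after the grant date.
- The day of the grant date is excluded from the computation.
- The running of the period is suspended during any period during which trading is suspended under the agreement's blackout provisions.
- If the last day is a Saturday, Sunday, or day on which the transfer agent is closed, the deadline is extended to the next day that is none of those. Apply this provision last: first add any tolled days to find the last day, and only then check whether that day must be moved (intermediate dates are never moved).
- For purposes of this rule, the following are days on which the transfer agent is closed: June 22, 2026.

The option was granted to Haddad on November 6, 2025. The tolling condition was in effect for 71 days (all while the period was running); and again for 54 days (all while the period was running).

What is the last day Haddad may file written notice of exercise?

August 20, 2026

162 days after November 6, 2025 is April 17, 2026.
Tolling adds 71 days: April 17, 2026 + 71 days = June 27, 2026.
Tolling adds 54 days: June 27, 2026 + 54 days = August 20, 2026.
August 20, 2026 is a Thursday and not a day on which the transfer agent is closed, so no extension applies.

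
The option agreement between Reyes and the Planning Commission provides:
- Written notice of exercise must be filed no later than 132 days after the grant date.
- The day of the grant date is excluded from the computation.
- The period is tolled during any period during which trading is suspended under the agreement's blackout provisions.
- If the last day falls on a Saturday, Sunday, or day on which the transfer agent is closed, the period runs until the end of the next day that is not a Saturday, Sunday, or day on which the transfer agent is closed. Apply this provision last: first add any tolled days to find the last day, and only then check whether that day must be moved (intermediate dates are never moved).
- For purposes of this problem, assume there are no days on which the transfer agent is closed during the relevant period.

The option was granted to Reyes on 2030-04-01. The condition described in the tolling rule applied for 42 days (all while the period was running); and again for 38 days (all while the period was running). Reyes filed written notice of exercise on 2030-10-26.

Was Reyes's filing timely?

132 days after 2030-04-01 is August 11, 2030.
Tolling adds 42 days: August 11, 2030 + 42 days = September 22, 2030.
Tolling adds 38 days: September 22, 2030 + 38 days = October 30, 2030.
October 30, 2030 is a Wednesday and not a day on which the transfer agent is closed, so no extension applies.
The deadline is October 30, 2030; the filing on October 26, 2030 is on or before that date.

Yes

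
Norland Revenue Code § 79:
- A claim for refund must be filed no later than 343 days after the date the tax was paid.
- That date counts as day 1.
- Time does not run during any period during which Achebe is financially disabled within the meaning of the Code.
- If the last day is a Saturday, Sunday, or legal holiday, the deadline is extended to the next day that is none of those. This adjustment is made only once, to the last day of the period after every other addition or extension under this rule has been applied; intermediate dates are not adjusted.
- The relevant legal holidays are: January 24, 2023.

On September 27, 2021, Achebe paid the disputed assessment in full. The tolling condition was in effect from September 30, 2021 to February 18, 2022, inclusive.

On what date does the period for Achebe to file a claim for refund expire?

January 25, 2023

Counting September 27, 2021 as day 1, day 343 is September 4, 2022.
From September 30, 2021 through February 18, 2022 inclusive is 142 days; tolling adds 142 days: September 4, 2022 + 142 days = January 24, 2023.
January 24, 2023 is a listed holiday. The next qualifying day is January 25, 2023.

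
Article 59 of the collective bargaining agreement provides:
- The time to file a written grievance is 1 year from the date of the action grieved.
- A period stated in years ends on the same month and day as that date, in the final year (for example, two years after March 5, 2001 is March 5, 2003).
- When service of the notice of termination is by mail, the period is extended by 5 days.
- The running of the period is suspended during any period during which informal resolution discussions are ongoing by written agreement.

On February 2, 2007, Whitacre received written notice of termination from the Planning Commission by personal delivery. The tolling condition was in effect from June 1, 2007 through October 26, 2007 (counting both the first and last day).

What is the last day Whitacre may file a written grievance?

1 year after February 2, 2007 is February 2, 2008.
Service was not by mail, so no mail extension applies.
From June 1, 2007 through October 26, 2007 inclusive is 148 days; tolling adds 148 days: February 2, 2008 + 148 days = June 29, 2008.

June 29, 2008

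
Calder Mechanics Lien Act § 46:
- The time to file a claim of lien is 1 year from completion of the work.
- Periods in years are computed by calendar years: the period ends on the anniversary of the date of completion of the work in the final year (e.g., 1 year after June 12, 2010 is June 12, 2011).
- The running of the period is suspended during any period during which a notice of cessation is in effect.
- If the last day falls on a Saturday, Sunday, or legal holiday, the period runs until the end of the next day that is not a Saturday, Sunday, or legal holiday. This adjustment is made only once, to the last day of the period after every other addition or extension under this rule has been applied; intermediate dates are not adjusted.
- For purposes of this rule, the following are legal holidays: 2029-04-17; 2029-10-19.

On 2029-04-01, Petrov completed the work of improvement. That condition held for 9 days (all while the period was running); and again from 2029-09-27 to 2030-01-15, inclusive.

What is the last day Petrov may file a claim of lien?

July 30, 2030

1 year after 2029-04-01 is April 1, 2030.
Tolling adds 9 days: April 1, 2030 + 9 days = April 10, 2030.
From September 27, 2029 through January 15, 2030 inclusive is 111 days; tolling adds 111 days: April 10, 2030 + 111 days = July 30, 2030.
July 30, 2030 is a Tuesday and not a legal holiday, so no extension applies.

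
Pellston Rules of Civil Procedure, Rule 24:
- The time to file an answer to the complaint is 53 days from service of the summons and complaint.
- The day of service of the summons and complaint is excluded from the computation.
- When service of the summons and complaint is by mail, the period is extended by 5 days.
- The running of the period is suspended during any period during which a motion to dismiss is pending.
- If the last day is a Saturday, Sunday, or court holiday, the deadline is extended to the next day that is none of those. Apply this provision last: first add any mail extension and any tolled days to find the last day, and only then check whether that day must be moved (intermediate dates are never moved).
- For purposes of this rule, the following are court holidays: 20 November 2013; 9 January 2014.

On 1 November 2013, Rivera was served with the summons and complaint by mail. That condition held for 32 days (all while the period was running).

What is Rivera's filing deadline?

53 days after 1 November 2013 is December 24, 2013.
Service was by mail, adding 5 days: December 24, 2013 + 5 days = December 29, 2013.
Tolling adds 32 days: December 29, 2013 + 32 days = January 30, 2014.
January 30, 2014 is a Thursday and not a court holiday, so no extension applies.

January 30, 2014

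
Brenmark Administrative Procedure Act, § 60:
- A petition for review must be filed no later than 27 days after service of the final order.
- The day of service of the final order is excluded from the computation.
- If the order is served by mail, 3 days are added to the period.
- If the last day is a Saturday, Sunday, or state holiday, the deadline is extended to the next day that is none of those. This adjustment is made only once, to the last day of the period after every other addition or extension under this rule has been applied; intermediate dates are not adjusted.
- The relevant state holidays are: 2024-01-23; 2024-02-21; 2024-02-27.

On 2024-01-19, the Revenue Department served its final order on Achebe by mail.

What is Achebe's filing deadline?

February 19, 2024

27 days after 2024-01-19 is February 15, 2024.
Service was by mail, adding 3 days: February 15, 2024 + 3 days = February 18, 2024.
February 18, 2024 is Sunday. The next qualifying day is February 19, 2024.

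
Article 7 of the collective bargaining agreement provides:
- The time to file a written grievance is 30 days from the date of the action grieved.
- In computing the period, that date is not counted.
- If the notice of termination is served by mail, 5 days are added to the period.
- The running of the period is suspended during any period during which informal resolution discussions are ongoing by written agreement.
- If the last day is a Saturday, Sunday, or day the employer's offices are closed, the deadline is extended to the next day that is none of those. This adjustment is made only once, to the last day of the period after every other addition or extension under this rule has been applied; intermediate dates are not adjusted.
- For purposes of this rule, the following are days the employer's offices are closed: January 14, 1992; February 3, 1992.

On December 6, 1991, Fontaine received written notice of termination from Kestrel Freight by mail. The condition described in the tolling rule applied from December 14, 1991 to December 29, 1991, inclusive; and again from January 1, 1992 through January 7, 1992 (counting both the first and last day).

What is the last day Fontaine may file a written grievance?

30 days after December 6, 1991 is January 5, 1992.
Service was by mail, adding 5 days: January 5, 1992 + 5 days = January 10, 1992.
From December 14, 1991 through December 29, 1991 inclusive is 16 days; tolling adds 16 days: January 10, 1992 + 16 days = January 26, 1992.
From January 1, 1992 through January 7, 1992 inclusive is 7 days; tolling adds 7 days: January 26, 1992 + 7 days = February 2, 1992.
February 2, 1992 is Sunday; February 3, 1992 is a listed holiday. The next qualifying day is February 4, 1992.

February 4, 1992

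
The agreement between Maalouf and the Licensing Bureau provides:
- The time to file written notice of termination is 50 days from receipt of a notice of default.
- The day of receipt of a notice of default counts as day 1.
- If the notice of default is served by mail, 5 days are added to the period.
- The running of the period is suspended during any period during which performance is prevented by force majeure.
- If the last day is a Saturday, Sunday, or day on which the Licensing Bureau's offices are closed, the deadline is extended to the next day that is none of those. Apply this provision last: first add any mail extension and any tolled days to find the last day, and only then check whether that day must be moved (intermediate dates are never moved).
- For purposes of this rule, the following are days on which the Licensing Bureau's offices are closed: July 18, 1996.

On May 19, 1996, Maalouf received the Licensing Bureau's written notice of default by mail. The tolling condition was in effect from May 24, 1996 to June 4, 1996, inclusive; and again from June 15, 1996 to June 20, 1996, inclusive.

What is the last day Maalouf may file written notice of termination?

July 30, 1996

Counting May 19, 1996 as day 1, day 50 is July 7, 1996.
Service was by mail, adding 5 days: July 7, 1996 + 5 days = July 12, 1996.
From May 24, 1996 through June 4, 1996 inclusive is 12 days; tolling adds 12 days: July 12, 1996 + 12 days = July 24, 1996.
From June 15, 1996 through June 20, 1996 inclusive is 6 days; tolling adds 6 days: July 24, 1996 + 6 days = July 30, 1996.
July 30, 1996 is a Tuesday and not a day on which the Licensing Bureau's offices are closed, so no extension applies.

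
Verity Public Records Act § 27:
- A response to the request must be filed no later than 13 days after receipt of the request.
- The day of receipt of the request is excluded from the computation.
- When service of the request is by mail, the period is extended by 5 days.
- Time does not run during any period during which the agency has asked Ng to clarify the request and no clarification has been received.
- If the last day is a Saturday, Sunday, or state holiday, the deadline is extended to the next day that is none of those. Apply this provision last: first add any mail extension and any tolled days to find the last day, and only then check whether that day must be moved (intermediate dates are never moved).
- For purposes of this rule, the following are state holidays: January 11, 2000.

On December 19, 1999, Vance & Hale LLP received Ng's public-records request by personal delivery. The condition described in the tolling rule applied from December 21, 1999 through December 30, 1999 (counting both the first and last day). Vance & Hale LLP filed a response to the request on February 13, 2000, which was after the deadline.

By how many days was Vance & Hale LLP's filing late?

32 days

13 days after December 19, 1999 is January 1, 2000.
Service was not by mail, so no mail extension applies.
From December 21, 1999 through December 30, 1999 inclusive is 10 days; tolling adds 10 days: January 1, 2000 + 10 days = January 11, 2000.
January 11, 2000 is a listed holiday. The next qualifying day is January 12, 2000.
The deadline is January 12, 2000; from January 12, 2000 to February 13, 2000 is 32 days.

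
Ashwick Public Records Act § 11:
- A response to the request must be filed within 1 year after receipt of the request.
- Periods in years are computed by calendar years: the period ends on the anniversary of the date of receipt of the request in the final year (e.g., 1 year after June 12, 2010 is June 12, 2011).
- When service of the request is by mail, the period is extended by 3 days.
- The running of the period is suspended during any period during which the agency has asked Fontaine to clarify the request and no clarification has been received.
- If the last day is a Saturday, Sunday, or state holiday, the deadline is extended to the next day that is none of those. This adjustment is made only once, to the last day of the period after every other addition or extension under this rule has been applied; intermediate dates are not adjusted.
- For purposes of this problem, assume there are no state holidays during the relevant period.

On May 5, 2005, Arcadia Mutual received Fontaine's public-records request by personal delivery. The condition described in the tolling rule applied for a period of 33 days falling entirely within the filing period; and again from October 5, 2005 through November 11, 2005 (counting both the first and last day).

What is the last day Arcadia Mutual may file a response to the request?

1 year after May 5, 2005 is May 5, 2006.
Service was not by mail, so no mail extension applies.
Tolling adds 33 days: May 5, 2006 + 33 days = June 7, 2006.
From October 5, 2005 through November 11, 2005 inclusive is 38 days; tolling adds 38 days: June 7, 2006 + 38 days = July 15, 2006.
July 15, 2006 is Saturday; July 16, 2006 is Sunday. The next qualifying day is July 17, 2006.

July 17, 2006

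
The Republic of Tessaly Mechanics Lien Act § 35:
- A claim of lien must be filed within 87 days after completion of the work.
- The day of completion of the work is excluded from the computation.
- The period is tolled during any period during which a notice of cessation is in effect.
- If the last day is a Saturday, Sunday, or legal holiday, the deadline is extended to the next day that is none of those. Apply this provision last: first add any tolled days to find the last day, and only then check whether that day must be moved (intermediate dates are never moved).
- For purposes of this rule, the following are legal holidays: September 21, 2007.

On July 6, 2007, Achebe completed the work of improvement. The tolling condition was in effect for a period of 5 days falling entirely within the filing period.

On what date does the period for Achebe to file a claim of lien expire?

October 8, 2007

87 days after July 6, 2007 is October 1, 2007.
Tolling adds 5 days: October 1, 2007 + 5 days = October 6, 2007.
October 6, 2007 is Saturday; October 7, 2007 is Sunday. The next qualifying day is October 8, 2007.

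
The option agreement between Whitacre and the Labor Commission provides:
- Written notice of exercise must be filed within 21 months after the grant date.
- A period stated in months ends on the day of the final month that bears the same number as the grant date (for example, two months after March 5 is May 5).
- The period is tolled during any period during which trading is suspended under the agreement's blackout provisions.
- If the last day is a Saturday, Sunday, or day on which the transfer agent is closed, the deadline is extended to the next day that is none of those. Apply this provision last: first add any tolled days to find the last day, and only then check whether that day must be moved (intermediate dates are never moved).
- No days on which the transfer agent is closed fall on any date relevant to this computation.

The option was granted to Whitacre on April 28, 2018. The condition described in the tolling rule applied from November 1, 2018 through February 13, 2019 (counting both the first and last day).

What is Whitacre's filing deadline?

May 12, 2020

21 months after April 28, 2018 is January 28, 2020.
From November 1, 2018 through February 13, 2019 inclusive is 105 days; tolling adds 105 days: January 28, 2020 + 105 days = May 12, 2020.
May 12, 2020 is a Tuesday and not a day on which the transfer agent is closed, so no extension applies.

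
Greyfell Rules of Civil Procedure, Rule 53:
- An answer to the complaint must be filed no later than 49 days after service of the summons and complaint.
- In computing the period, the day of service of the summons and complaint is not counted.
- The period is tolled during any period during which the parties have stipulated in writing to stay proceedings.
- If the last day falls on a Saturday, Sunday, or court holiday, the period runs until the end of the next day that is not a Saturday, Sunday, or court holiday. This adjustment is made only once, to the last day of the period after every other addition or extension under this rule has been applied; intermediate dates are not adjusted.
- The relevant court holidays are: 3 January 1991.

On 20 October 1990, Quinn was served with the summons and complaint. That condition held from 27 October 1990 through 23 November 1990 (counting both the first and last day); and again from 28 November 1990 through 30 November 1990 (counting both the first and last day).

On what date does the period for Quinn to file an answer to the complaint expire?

January 8, 1991

49 days after 20 October 1990 is December 8, 1990.
From October 27, 1990 through November 23, 1990 inclusive is 28 days; tolling adds 28 days: December 8, 1990 + 28 days = January 5, 1991.
From November 28, 1990 through November 30, 1990 inclusive is 3 days; tolling adds 3 days: January 5, 1991 + 3 days = January 8, 1991.
January 8, 1991 is a Tuesday and not a court holiday, so no extension applies.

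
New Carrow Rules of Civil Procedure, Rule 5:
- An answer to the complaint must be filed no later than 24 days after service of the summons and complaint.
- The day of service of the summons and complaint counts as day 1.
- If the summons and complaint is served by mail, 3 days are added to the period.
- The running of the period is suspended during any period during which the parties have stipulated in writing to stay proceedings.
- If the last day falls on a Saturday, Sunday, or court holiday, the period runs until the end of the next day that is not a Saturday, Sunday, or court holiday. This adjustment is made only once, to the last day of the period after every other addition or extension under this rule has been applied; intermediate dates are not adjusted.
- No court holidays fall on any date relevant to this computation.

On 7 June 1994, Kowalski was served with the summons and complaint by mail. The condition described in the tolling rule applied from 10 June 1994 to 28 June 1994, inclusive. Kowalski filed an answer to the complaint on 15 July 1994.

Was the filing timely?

Yes

Counting 7 June 1994 as day 1, day 24 is June 30, 1994.
Service was by mail, adding 3 days: June 30, 1994 + 3 days = July 3, 1994.
From June 10, 1994 through June 28, 1994 inclusive is 19 days; tolling adds 19 days: July 3, 1994 + 19 days = July 22, 1994.
July 22, 1994 is a Friday and not a court holiday, so no extension applies.
The deadline is July 22, 1994; the filing on July 15, 1994 is on or before that date.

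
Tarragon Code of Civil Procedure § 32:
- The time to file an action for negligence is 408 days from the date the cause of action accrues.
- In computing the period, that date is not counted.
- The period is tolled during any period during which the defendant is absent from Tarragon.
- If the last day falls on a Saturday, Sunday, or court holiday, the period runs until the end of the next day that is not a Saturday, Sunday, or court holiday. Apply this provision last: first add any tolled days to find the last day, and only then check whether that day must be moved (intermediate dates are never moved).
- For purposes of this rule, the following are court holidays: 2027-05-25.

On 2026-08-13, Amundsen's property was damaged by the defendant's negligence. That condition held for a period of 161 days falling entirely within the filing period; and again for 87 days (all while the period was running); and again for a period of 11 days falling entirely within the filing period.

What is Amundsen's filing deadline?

June 12, 2028

408 days after 2026-08-13 is September 25, 2027.
Tolling adds 161 days: September 25, 2027 + 161 days = March 4, 2028.
Tolling adds 87 days: March 4, 2028 + 87 days = May 30, 2028.
Tolling adds 11 days: May 30, 2028 + 11 days = June 10, 2028.
June 10, 2028 is Saturday; June 11, 2028 is Sunday. The next qualifying day is June 12, 2028.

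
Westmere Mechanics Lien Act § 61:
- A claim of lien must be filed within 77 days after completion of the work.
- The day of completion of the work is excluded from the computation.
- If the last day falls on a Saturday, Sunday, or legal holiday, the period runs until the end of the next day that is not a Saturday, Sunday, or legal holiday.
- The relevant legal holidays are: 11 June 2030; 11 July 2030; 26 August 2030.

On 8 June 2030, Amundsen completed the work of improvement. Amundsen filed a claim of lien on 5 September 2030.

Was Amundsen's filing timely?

77 days after 8 June 2030 is August 24, 2030.
August 24, 2030 is Saturday; August 25, 2030 is Sunday; August 26, 2030 is a listed holiday. The next qualifying day is August 27, 2030.
The deadline is August 27, 2030; the filing on September 5, 2030 is after that date.

No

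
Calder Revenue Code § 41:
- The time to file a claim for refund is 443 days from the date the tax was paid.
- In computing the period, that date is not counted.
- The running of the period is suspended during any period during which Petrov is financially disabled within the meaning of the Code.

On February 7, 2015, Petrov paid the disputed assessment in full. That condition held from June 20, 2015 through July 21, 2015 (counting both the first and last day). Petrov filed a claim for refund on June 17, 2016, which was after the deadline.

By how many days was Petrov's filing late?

443 days after February 7, 2015 is April 25, 2016.
From June 20, 2015 through July 21, 2015 inclusive is 32 days; tolling adds 32 days: April 25, 2016 + 32 days = May 27, 2016.
The deadline is May 27, 2016; from May 27, 2016 to June 17, 2016 is 21 days.

21 days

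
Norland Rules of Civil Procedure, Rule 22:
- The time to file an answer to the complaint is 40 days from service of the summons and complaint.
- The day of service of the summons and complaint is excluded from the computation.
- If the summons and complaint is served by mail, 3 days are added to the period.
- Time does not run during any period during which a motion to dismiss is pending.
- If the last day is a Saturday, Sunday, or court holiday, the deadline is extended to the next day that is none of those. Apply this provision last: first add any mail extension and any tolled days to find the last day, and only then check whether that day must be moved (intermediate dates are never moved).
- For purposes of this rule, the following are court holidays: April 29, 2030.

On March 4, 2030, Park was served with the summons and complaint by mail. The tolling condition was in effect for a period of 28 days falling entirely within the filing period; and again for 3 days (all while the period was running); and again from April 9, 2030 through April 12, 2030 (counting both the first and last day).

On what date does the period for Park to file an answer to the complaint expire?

40 days after March 4, 2030 is April 13, 2030.
Service was by mail, adding 3 days: April 13, 2030 + 3 days = April 16, 2030.
Tolling adds 28 days: April 16, 2030 + 28 days = May 14, 2030.
Tolling adds 3 days: May 14, 2030 + 3 days = May 17, 2030.
From April 9, 2030 through April 12, 2030 inclusive is 4 days; tolling adds 4 days: May 17, 2030 + 4 days = May 21, 2030.
May 21, 2030 is a Tuesday and not a court holiday, so no extension applies.

May 21, 2030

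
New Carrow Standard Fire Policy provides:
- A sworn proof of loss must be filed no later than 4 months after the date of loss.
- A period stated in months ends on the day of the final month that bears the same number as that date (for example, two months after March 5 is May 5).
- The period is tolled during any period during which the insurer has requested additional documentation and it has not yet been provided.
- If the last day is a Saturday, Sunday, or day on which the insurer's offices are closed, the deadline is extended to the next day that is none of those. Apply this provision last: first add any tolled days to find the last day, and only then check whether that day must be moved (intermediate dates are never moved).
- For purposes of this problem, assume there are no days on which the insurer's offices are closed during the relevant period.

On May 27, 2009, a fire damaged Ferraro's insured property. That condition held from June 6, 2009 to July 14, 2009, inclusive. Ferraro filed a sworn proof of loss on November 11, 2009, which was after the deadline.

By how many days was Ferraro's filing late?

4 months after May 27, 2009 is September 27, 2009.
From June 6, 2009 through July 14, 2009 inclusive is 39 days; tolling adds 39 days: September 27, 2009 + 39 days = November 5, 2009.
November 5, 2009 is a Thursday and not a day on which the insurer's offices are closed, so no extension applies.
The deadline is November 5, 2009; from November 5, 2009 to November 11, 2009 is 6 days.

6 days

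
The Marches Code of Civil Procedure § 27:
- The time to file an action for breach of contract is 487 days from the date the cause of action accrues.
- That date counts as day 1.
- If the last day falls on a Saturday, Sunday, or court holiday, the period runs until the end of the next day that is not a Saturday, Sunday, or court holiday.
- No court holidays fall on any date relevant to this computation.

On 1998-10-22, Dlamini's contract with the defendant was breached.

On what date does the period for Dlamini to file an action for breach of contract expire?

February 21, 2000

Counting 1998-10-22 as day 1, day 487 is February 20, 2000.
February 20, 2000 is Sunday. The next qualifying day is February 21, 2000.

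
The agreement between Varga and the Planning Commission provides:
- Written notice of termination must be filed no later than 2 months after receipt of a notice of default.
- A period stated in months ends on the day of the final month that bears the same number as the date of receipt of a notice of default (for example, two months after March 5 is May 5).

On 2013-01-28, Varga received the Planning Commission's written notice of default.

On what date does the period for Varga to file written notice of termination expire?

March 28, 2013

2 months after 2013-01-28 is March 28, 2013.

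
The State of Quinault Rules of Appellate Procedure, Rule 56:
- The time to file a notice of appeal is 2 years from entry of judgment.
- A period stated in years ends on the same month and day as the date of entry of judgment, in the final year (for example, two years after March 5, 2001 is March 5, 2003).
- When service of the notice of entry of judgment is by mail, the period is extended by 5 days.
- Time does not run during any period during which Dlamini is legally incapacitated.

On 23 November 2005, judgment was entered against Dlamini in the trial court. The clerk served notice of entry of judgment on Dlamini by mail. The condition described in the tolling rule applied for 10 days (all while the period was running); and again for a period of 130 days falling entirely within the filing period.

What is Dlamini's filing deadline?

April 16, 2008

2 years after 23 November 2005 is November 23, 2007.
Service was by mail, adding 5 days: November 23, 2007 + 5 days = November 28, 2007.
Tolling adds 10 days: November 28, 2007 + 10 days = December 8, 2007.
Tolling adds 130 days: December 8, 2007 + 130 days = April 16, 2008.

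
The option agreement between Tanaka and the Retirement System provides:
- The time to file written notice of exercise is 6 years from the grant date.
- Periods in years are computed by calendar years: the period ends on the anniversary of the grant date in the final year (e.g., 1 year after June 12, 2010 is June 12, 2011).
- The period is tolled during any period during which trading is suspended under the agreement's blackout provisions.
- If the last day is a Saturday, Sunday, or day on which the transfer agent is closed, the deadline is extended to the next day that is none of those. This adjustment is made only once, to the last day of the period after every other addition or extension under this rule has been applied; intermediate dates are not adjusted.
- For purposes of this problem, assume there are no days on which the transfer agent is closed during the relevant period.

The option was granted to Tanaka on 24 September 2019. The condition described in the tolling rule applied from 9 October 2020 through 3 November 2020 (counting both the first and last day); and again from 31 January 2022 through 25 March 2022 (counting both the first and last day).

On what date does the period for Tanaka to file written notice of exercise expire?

December 15, 2025

6 years after 24 September 2019 is September 24, 2025.
From October 9, 2020 through November 3, 2020 inclusive is 26 days; tolling adds 26 days: September 24, 2025 + 26 days = October 20, 2025.
From January 31, 2022 through March 25, 2022 inclusive is 54 days; tolling adds 54 days: October 20, 2025 + 54 days = December 13, 2025.
December 13, 2025 is Saturday; December 14, 2025 is Sunday. The next qualifying day is December 15, 2025.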